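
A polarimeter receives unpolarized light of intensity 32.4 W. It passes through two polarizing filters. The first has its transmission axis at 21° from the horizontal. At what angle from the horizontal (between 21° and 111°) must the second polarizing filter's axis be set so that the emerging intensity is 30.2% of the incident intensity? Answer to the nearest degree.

Unpolarized light through the first polarizer → I₁ = ½ I₀, now polarized at 21°.
Need I₂/I₀ = 0.302, so cos²(θ − 21°) = 0.302 / 0.5 = 0.604.
θ − 21° = arccos(√0.604) = 39.0°, giving θ ≈ 21 + 39.0 = 60.0°.

θ ≈ 60°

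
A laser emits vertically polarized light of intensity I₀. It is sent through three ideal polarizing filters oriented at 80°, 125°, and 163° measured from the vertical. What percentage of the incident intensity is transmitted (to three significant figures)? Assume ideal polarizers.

I₁ = I₀ cos²(80° − 0°) = I₀ cos²(80°) = 0.03015 I₀.
I₂ = I₁ cos²(125° − 80°) = 0.03015 I₀ · cos²(45°) = 0.01508 I₀.
I₃ = I₂ cos²(163° − 125°) = 0.01508 I₀ · cos²(38°) = 0.009362 I₀.
That is 0.9362% of the incident intensity.

≈ 0.936%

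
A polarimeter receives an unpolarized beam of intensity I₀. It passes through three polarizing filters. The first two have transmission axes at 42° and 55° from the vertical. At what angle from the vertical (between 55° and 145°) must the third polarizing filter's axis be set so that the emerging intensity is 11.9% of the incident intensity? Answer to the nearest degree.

θ ≈ 115°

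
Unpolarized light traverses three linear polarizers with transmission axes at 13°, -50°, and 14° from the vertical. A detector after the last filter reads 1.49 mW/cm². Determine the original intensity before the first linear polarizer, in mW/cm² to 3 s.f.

Unpolarized light through the first polarizer → I₁ = ½ I₀, now polarized at 13°.
I₂ = I₁ cos²(-50° − 13°) = 0.5 I₀ · cos²(63°) = 0.1031 I₀.
I₃ = I₂ cos²(14° + 50°) = 0.1031 I₀ · cos²(64°) = 0.0198 I₀.
So 1.49 mW/cm² = 0.0198 I₀, giving I₀ = 1.49/0.0198 = 75.24 mW/cm².

I₀ ≈ 75.2 mW/cm²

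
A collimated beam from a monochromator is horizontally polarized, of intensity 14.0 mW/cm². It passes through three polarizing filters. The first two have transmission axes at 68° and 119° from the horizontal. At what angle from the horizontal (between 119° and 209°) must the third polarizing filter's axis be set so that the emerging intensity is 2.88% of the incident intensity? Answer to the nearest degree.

I₁ = I₀ cos²(68° − 0°) = I₀ cos²(68°) = 0.1403 I₀.
I₂ = I₁ cos²(119° − 68°) = 0.1403 I₀ · cos²(51°) = 0.05558 I₀.
Need I₃/I₀ = 0.0288, so cos²(θ − 119°) = 0.0288 / 0.05558 = 0.5182.
θ − 119° = arccos(√0.5182) = 44.0°, giving θ ≈ 119 + 44.0 = 163.0°.

θ ≈ 163°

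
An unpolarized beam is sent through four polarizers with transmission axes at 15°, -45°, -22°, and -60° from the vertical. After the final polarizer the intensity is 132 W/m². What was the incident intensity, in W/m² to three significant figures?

I₀ ≈ 2010 W/m²

Unpolarized light through the first polarizer → I₁ = ½ I₀, now polarized at 15°.
I₂ = I₁ cos²(-45° − 15°) = 0.5 I₀ · cos²(60°) = 0.125 I₀.
I₃ = I₂ cos²(-22° + 45°) = 0.125 I₀ · cos²(23°) = 0.1059 I₀.
I₄ = I₃ cos²(-60° + 22°) = 0.1059 I₀ · cos²(38°) = 0.06577 I₀.
So 132 W/m² = 0.06577 I₀, giving I₀ = 132/0.06577 = 2007 W/m².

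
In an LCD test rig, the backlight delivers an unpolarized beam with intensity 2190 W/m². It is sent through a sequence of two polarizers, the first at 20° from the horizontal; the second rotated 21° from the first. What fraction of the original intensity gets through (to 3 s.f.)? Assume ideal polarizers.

I/I₀ ≈ 0.436

Unpolarized light through the first polarizer → I₁ = 2190 W/m²/2 = 1095 W/m², polarized at 20°.
I₂ = I₁ · cos²(21°) = 1095 · 0.8716 = 954.4 W/m².
Transmitted fraction = 0.4358.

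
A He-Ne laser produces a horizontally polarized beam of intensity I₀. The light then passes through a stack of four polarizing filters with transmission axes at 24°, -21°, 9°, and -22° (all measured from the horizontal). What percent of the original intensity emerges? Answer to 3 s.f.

I₁ = I₀ cos²(24° − 0°) = I₀ cos²(24°) = 0.8346 I₀.
I₂ = I₁ cos²(-21° − 24°) = 0.8346 I₀ · cos²(45°) = 0.4173 I₀.
I₃ = I₂ cos²(9° + 21°) = 0.4173 I₀ · cos²(30°) = 0.313 I₀.
I₄ = I₃ cos²(-22° − 9°) = 0.313 I₀ · cos²(31°) = 0.2299 I₀.
That is 22.99% of the incident intensity.

≈ 23.0%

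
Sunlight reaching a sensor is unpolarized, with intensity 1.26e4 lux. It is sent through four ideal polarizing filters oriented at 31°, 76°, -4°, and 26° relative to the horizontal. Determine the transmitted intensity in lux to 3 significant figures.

Unpolarized light through the first polarizer → I₁ = 1.26e4 lux/2 = 6300 lux, polarized at 31°.
I₂ = I₁ · cos²(45°) = 6300 · 0.5 = 3150 lux.
I₃ = I₂ · cos²(80°) = 3150 · 0.03015 = 94.98 lux.
I₄ = I₃ · cos²(30°) = 94.98 · 0.75 = 71.24 lux.

I ≈ 71.2 lux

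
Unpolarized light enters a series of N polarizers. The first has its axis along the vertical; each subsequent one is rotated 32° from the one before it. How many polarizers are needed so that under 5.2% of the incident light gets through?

First polarizer halves the unpolarized light: factor 1/2.
Each further stage multiplies by cos²(32°) = 0.7192.
After N polarizers: T = 0.5·0.7192^(N−1). Require T < 0.052 ⇒ N−1 > ln(0.052/0.5)/ln(0.7192) = 6.87, so N−1 ≥ 7 and N = 8.
Check: N=8 gives T = 0.04976 < 0.052; N=7 gives T = 0.06919.

N = 8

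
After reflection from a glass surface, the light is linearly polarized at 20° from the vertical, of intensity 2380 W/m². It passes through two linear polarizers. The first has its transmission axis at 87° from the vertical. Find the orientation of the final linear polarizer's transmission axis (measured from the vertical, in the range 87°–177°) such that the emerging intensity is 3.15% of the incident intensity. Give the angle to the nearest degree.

I₁ = I₀ cos²(87° − 20°) = I₀ cos²(67°) = 0.1527 I₀.
Need I₂/I₀ = 0.0315, so cos²(θ − 87°) = 0.0315 / 0.1527 = 0.2063.
θ − 87° = arccos(√0.2063) = 63.0°, giving θ ≈ 87 + 63.0 = 150.0°.

θ ≈ 150°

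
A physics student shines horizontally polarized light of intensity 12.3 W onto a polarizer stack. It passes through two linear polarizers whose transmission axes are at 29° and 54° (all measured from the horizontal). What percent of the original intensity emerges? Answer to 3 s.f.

I₁ = 12.3 W · cos²(29°) = 9.409 W.
I₂ = I₁ · cos²(25°) = 9.409 · 0.8214 = 7.728 W.
That is 62.83% of the incident intensity.

≈ 62.8%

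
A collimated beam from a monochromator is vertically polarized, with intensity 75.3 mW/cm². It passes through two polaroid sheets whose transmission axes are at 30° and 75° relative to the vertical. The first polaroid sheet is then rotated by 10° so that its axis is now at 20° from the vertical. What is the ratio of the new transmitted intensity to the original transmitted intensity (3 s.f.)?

I_new/I_old ≈ 0.775

Before rotation:
I₁ = I₀ cos²(30° − 0°) = I₀ cos²(30°) = 0.75 I₀.
I₂ = I₁ cos²(75° − 30°) = 0.75 I₀ · cos²(45°) = 0.375 I₀.
After rotation:
I₁ = I₀ cos²(20° − 0°) = I₀ cos²(20°) = 0.883 I₀.
I₂ = I₁ cos²(75° − 20°) = 0.883 I₀ · cos²(55°) = 0.2905 I₀.
Ratio = 0.2905 / 0.375 = 0.7747.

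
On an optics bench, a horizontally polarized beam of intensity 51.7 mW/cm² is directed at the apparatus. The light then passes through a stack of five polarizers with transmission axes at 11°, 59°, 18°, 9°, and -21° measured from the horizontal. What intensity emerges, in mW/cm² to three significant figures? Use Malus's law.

By Malus's law, I₁ = 51.7 mW/cm² · cos²(11°) = 49.82 mW/cm².
I₂ = I₁ · cos²(48°) = 49.82 · 0.4477 = 22.31 mW/cm².
I₃ = I₂ · cos²(41°) = 22.31 · 0.5696 = 12.7 mW/cm².
I₄ = I₃ · cos²(9°) = 12.7 · 0.9755 = 12.39 mW/cm².
I₅ = I₄ · cos²(30°) = 12.39 · 0.75 = 9.295 mW/cm².

I ≈ 9.30 mW/cm²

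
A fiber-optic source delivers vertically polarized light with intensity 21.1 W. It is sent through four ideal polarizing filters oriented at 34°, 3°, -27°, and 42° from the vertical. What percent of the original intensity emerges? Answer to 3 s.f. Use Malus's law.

≈ 4.86%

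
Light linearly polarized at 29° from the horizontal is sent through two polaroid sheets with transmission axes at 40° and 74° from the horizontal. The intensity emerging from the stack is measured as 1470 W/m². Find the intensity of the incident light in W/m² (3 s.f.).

I₁ = I₀ cos²(40° − 29°) = I₀ cos²(11°) = 0.9636 I₀.
I₂ = I₁ cos²(74° − 40°) = 0.9636 I₀ · cos²(34°) = 0.6623 I₀.
So 1470 W/m² = 0.6623 I₀, giving I₀ = 1470/0.6623 = 2220 W/m².

I₀ ≈ 2220 W/m²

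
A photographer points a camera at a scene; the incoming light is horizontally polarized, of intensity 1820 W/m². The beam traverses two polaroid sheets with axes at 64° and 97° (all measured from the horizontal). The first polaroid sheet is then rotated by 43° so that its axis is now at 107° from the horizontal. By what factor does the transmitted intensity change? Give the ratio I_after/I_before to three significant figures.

Before rotation:
I₁ = I₀ cos²(64° − 0°) = I₀ cos²(64°) = 0.1922 I₀.
I₂ = I₁ cos²(97° − 64°) = 0.1922 I₀ · cos²(33°) = 0.1352 I₀.
After rotation:
I₁ = I₀ cos²(107° − 0°) = I₀ cos²(73°) = 0.08548 I₀.
I₂ = I₁ cos²(97° − 107°) = 0.08548 I₀ · cos²(10°) = 0.0829 I₀.
Ratio = 0.0829 / 0.1352 = 0.6133.

I_new/I_old ≈ 0.613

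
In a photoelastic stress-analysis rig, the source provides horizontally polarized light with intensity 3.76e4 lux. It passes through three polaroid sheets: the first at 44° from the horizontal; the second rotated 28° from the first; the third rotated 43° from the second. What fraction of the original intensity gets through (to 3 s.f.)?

I/I₀ ≈ 0.216

I₁ = 3.76e4 lux · cos²(44°) = 1.946e+04 lux.
I₂ = I₁ · cos²(28°) = 1.946e+04 · 0.7796 = 1.517e+04 lux.
I₃ = I₂ · cos²(43°) = 1.517e+04 · 0.5349 = 8113 lux.
Transmitted fraction = 0.2158.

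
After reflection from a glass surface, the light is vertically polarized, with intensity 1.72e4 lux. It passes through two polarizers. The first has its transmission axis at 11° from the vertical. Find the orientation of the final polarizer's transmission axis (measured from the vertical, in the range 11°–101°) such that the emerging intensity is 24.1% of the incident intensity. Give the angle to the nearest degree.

By Malus's law, I₁ = I₀ cos²(11° − 0°) = I₀ cos²(11°) = 0.9636 I₀.
Need I₂/I₀ = 0.241, so cos²(θ − 11°) = 0.241 / 0.9636 = 0.2501.
θ − 11° = arccos(√0.2501) = 60.0°, giving θ ≈ 11 + 60.0 = 71.0°.

θ ≈ 71°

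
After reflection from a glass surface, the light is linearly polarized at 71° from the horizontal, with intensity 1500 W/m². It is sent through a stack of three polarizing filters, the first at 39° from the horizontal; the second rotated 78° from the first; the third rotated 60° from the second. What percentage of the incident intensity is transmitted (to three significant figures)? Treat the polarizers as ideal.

By Malus's law, I₁ = 1500 W/m² · cos²(32°) = 1079 W/m².
I₂ = I₁ · cos²(78°) = 1079 · 0.04323 = 46.63 W/m².
I₃ = I₂ · cos²(60°) = 46.63 · 0.25 = 11.66 W/m².
That is 0.7772% of the incident intensity.

≈ 0.777%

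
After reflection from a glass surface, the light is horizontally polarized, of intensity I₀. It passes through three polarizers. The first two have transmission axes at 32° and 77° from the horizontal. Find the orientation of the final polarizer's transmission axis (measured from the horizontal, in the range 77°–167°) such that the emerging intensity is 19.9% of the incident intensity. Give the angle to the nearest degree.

θ ≈ 119°

I₁ = I₀ cos²(32° − 0°) = I₀ cos²(32°) = 0.7192 I₀.
I₂ = I₁ cos²(77° − 32°) = 0.7192 I₀ · cos²(45°) = 0.3596 I₀.
Need I₃/I₀ = 0.199, so cos²(θ − 77°) = 0.199 / 0.3596 = 0.5534.
θ − 77° = arccos(√0.5534) = 41.9°, giving θ ≈ 77 + 41.9 = 118.9°.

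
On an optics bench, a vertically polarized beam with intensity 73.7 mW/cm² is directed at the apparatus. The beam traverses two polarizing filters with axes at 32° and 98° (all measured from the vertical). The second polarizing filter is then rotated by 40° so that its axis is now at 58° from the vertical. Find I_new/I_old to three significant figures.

I_new/I_old ≈ 4.88

Before rotation:
By Malus's law, I₁ = I₀ cos²(32° − 0°) = I₀ cos²(32°) = 0.7192 I₀.
I₂ = I₁ cos²(98° − 32°) = 0.7192 I₀ · cos²(66°) = 0.119 I₀.
After rotation:
I₁ = I₀ cos²(32° − 0°) = I₀ cos²(32°) = 0.7192 I₀.
I₂ = I₁ cos²(58° − 32°) = 0.7192 I₀ · cos²(26°) = 0.581 I₀.
Ratio = 0.581 / 0.119 = 4.883.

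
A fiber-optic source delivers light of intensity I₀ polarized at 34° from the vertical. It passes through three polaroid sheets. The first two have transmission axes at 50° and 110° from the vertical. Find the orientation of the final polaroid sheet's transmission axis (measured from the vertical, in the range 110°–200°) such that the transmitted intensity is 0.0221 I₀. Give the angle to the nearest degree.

θ ≈ 182°

By Malus's law, I₁ = I₀ cos²(50° − 34°) = I₀ cos²(16°) = 0.924 I₀.
I₂ = I₁ cos²(110° − 50°) = 0.924 I₀ · cos²(60°) = 0.231 I₀.
Need I₃/I₀ = 0.0221, so cos²(θ − 110°) = 0.0221 / 0.231 = 0.09567.
θ − 110° = arccos(√0.09567) = 72.0°, giving θ ≈ 110 + 72.0 = 182.0°.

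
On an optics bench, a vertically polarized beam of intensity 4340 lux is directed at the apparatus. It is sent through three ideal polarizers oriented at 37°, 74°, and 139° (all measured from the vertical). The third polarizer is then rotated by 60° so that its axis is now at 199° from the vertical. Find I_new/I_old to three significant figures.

Before rotation:
By Malus's law, I₁ = I₀ cos²(37° − 0°) = I₀ cos²(37°) = 0.6378 I₀.
I₂ = I₁ cos²(74° − 37°) = 0.6378 I₀ · cos²(37°) = 0.4068 I₀.
I₃ = I₂ cos²(139° − 74°) = 0.4068 I₀ · cos²(65°) = 0.07266 I₀.
After rotation:
I₁ = I₀ cos²(37° − 0°) = I₀ cos²(37°) = 0.6378 I₀.
I₂ = I₁ cos²(74° − 37°) = 0.6378 I₀ · cos²(37°) = 0.4068 I₀.
Angle between axes 2 and 3: 55°. I₃ = 0.4068 I₀ · cos²(55°) = 0.1338 I₀.
Ratio = 0.1338 / 0.07266 = 1.842.

I_new/I_old ≈ 1.84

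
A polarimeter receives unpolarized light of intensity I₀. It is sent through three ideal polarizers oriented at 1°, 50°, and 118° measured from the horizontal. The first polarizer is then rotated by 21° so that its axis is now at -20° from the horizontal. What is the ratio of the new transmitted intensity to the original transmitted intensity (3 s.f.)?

I_new/I_old ≈ 0.272

Before rotation:
Unpolarized light through the first polarizer → I₁ = ½ I₀, now polarized at 1°.
I₂ = I₁ cos²(50° − 1°) = 0.5 I₀ · cos²(49°) = 0.2152 I₀.
I₃ = I₂ cos²(118° − 50°) = 0.2152 I₀ · cos²(68°) = 0.0302 I₀.
After rotation:
Unpolarized light through the first polarizer → I₁ = ½ I₀, now polarized at -20°.
I₂ = I₁ cos²(50° + 20°) = 0.5 I₀ · cos²(70°) = 0.05849 I₀.
I₃ = I₂ cos²(118° − 50°) = 0.05849 I₀ · cos²(68°) = 0.008208 I₀.
Ratio = 0.008208 / 0.0302 = 0.2718.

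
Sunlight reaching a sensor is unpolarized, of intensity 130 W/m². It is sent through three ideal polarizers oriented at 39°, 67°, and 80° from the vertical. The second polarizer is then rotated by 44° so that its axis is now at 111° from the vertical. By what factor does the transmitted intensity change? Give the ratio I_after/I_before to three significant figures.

I_new/I_old ≈ 0.0948

Before rotation:
Unpolarized light through the first polarizer → I₁ = ½ I₀, now polarized at 39°.
I₂ = I₁ cos²(67° − 39°) = 0.5 I₀ · cos²(28°) = 0.3898 I₀.
I₃ = I₂ cos²(80° − 67°) = 0.3898 I₀ · cos²(13°) = 0.3701 I₀.
After rotation:
Unpolarized light through the first polarizer → I₁ = ½ I₀, now polarized at 39°.
I₂ = I₁ cos²(111° − 39°) = 0.5 I₀ · cos²(72°) = 0.04775 I₀.
I₃ = I₂ cos²(80° − 111°) = 0.04775 I₀ · cos²(31°) = 0.03508 I₀.
Ratio = 0.03508 / 0.3701 = 0.09479.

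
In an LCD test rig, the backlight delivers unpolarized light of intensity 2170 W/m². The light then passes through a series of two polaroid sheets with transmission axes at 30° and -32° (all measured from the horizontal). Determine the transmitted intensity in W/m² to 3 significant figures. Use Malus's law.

Unpolarized light through the first polarizer → I₁ = 2170 W/m²/2 = 1085 W/m², polarized at 30°.
I₂ = I₁ · cos²(62°) = 1085 · 0.2204 = 239.1 W/m².

I ≈ 239 W/m²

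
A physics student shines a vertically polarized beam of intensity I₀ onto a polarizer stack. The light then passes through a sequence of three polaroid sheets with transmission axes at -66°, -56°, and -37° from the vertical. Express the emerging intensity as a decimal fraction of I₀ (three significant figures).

I₁ = I₀ cos²(-66° − 0°) = I₀ cos²(66°) = 0.1654 I₀.
I₂ = I₁ cos²(-56° + 66°) = 0.1654 I₀ · cos²(10°) = 0.1604 I₀.
I₃ = I₂ cos²(-37° + 56°) = 0.1604 I₀ · cos²(19°) = 0.1434 I₀.
Transmitted fraction = 0.1434.

≈ 0.143 I₀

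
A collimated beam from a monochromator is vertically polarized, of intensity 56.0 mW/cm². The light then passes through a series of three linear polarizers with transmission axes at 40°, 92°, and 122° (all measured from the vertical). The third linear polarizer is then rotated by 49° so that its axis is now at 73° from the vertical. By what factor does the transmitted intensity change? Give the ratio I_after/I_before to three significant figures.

I_new/I_old ≈ 1.19

Before rotation:
I₁ = I₀ cos²(40° − 0°) = I₀ cos²(40°) = 0.5868 I₀.
I₂ = I₁ cos²(92° − 40°) = 0.5868 I₀ · cos²(52°) = 0.2224 I₀.
I₃ = I₂ cos²(122° − 92°) = 0.2224 I₀ · cos²(30°) = 0.1668 I₀.
After rotation:
I₁ = I₀ cos²(40° − 0°) = I₀ cos²(40°) = 0.5868 I₀.
I₂ = I₁ cos²(92° − 40°) = 0.5868 I₀ · cos²(52°) = 0.2224 I₀.
I₃ = I₂ cos²(73° − 92°) = 0.2224 I₀ · cos²(19°) = 0.1989 I₀.
Ratio = 0.1989 / 0.1668 = 1.192.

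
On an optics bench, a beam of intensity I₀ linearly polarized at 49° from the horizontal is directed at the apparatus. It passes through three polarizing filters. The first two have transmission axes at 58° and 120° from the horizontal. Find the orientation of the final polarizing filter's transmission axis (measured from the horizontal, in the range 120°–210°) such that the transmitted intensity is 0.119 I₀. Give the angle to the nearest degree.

I₁ = I₀ cos²(58° − 49°) = I₀ cos²(9°) = 0.9755 I₀.
I₂ = I₁ cos²(120° − 58°) = 0.9755 I₀ · cos²(62°) = 0.215 I₀.
Need I₃/I₀ = 0.119, so cos²(θ − 120°) = 0.119 / 0.215 = 0.5535.
θ − 120° = arccos(√0.5535) = 41.9°, giving θ ≈ 120 + 41.9 = 161.9°.

θ ≈ 162°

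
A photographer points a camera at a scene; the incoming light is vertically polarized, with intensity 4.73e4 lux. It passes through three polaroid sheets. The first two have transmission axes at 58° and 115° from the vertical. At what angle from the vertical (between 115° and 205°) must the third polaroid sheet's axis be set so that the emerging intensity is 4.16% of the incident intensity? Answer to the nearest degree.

θ ≈ 160°

By Malus's law, I₁ = I₀ cos²(58° − 0°) = I₀ cos²(58°) = 0.2808 I₀.
I₂ = I₁ cos²(115° − 58°) = 0.2808 I₀ · cos²(57°) = 0.0833 I₀.
Need I₃/I₀ = 0.0416, so cos²(θ − 115°) = 0.0416 / 0.0833 = 0.4994.
θ − 115° = arccos(√0.4994) = 45.0°, giving θ ≈ 115 + 45.0 = 160.0°.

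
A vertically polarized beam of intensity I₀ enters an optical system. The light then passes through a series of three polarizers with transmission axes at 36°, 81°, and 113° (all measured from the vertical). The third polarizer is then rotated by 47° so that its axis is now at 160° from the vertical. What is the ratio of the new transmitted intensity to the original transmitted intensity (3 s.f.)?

Before rotation:
By Malus's law, I₁ = I₀ cos²(36° − 0°) = I₀ cos²(36°) = 0.6545 I₀.
I₂ = I₁ cos²(81° − 36°) = 0.6545 I₀ · cos²(45°) = 0.3273 I₀.
I₃ = I₂ cos²(113° − 81°) = 0.3273 I₀ · cos²(32°) = 0.2354 I₀.
After rotation:
I₁ = I₀ cos²(36° − 0°) = I₀ cos²(36°) = 0.6545 I₀.
I₂ = I₁ cos²(81° − 36°) = 0.6545 I₀ · cos²(45°) = 0.3273 I₀.
I₃ = I₂ cos²(160° − 81°) = 0.3273 I₀ · cos²(79°) = 0.01191 I₀.
Ratio = 0.01191 / 0.2354 = 0.05062.

I_new/I_old ≈ 0.0506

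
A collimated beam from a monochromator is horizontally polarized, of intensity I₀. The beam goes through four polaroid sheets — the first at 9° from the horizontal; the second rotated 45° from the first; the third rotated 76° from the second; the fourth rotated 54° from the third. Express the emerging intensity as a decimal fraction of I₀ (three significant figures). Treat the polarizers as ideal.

By Malus's law, I₁ = I₀ cos²(9° − 0°) = I₀ cos²(9°) = 0.9755 I₀.
I₂ = I₁ cos²(45°) = 0.9755 · 0.5 I₀ = 0.4878 I₀.
I₃ = I₂ cos²(76°) = 0.4878 · 0.05853 I₀ = 0.02855 I₀.
I₄ = I₃ cos²(54°) = 0.02855 · 0.3455 I₀ = 0.009863 I₀.
Transmitted fraction = 0.009863.

≈ 0.00986 I₀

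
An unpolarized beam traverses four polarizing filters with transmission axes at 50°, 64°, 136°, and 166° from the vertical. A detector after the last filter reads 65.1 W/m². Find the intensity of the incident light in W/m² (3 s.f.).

I₀ ≈ 1930 W/m²

Unpolarized light through the first polarizer → I₁ = ½ I₀, now polarized at 50°.
I₂ = I₁ cos²(64° − 50°) = 0.5 I₀ · cos²(14°) = 0.4707 I₀.
I₃ = I₂ cos²(136° − 64°) = 0.4707 I₀ · cos²(72°) = 0.04495 I₀.
I₄ = I₃ cos²(166° − 136°) = 0.04495 I₀ · cos²(30°) = 0.03371 I₀.
So 65.1 W/m² = 0.03371 I₀, giving I₀ = 65.1/0.03371 = 1931 W/m².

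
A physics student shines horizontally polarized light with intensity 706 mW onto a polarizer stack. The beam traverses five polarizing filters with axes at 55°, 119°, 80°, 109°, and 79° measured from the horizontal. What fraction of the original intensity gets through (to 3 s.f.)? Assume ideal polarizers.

I/I₀ ≈ 0.0219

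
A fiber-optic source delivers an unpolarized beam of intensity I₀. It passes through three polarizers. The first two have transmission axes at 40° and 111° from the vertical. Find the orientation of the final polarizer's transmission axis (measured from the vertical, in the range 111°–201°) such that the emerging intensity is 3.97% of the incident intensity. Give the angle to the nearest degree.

θ ≈ 141°

Unpolarized light through the first polarizer → I₁ = ½ I₀, now polarized at 40°.
I₂ = I₁ cos²(111° − 40°) = 0.5 I₀ · cos²(71°) = 0.053 I₀.
Need I₃/I₀ = 0.0397, so cos²(θ − 111°) = 0.0397 / 0.053 = 0.7491.
θ − 111° = arccos(√0.7491) = 30.1°, giving θ ≈ 111 + 30.1 = 141.1°.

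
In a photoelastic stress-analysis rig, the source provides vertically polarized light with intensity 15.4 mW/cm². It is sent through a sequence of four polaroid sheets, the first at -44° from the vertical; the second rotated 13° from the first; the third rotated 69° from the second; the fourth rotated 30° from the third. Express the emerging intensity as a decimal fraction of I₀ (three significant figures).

I/I₀ ≈ 0.0473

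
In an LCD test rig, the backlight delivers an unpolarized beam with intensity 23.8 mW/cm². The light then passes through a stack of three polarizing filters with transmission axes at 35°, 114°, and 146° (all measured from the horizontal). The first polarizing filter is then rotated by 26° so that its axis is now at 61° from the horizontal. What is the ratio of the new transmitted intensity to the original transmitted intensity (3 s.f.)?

I_new/I_old ≈ 9.95

Before rotation:
Unpolarized light through the first polarizer → I₁ = ½ I₀, now polarized at 35°.
I₂ = I₁ cos²(114° − 35°) = 0.5 I₀ · cos²(79°) = 0.0182 I₀.
I₃ = I₂ cos²(146° − 114°) = 0.0182 I₀ · cos²(32°) = 0.01309 I₀.
After rotation:
Unpolarized light through the first polarizer → I₁ = ½ I₀, now polarized at 61°.
I₂ = I₁ cos²(114° − 61°) = 0.5 I₀ · cos²(53°) = 0.1811 I₀.
I₃ = I₂ cos²(146° − 114°) = 0.1811 I₀ · cos²(32°) = 0.1302 I₀.
Ratio = 0.1302 / 0.01309 = 9.948.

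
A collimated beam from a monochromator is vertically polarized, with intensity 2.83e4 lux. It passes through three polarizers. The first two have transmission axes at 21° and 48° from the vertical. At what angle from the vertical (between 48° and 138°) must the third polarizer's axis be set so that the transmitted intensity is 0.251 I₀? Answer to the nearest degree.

By Malus's law, I₁ = I₀ cos²(21° − 0°) = I₀ cos²(21°) = 0.8716 I₀.
I₂ = I₁ cos²(48° − 21°) = 0.8716 I₀ · cos²(27°) = 0.6919 I₀.
Need I₃/I₀ = 0.251, so cos²(θ − 48°) = 0.251 / 0.6919 = 0.3628.
θ − 48° = arccos(√0.3628) = 53.0°, giving θ ≈ 48 + 53.0 = 101.0°.

θ ≈ 101°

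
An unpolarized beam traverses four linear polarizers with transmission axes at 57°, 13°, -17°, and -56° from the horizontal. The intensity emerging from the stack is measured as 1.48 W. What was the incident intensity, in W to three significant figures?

I₀ ≈ 12.6 W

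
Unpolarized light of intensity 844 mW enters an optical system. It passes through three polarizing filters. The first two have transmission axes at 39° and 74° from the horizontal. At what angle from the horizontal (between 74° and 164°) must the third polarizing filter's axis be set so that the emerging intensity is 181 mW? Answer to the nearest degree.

θ ≈ 111°

Unpolarized light through the first polarizer → I₁ = ½ I₀, now polarized at 39°.
I₂ = I₁ cos²(74° − 39°) = 0.5 I₀ · cos²(35°) = 0.3355 I₀.
Target fraction: 181 / 844 mW = 0.2145 of I₀.
Need I₃/I₀ = 0.2145, so cos²(θ − 74°) = 0.2145 / 0.3355 = 0.6392.
θ − 74° = arccos(√0.6392) = 36.9°, giving θ ≈ 74 + 36.9 = 110.9°.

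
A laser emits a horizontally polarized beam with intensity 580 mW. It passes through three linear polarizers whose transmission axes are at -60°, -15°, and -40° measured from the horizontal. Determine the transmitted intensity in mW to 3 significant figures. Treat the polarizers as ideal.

I₁ = 580 mW · cos²(60°) = 145 mW.
I₂ = I₁ · cos²(45°) = 145 · 0.5 = 72.5 mW.
I₃ = I₂ · cos²(25°) = 72.5 · 0.8214 = 59.55 mW.

I ≈ 59.6 mW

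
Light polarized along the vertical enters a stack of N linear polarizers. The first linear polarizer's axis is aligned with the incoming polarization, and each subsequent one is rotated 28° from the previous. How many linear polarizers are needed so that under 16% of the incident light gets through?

N = 9

First polarizer is aligned with the polarization: full transmission.
Each further stage multiplies by cos²(28°) = 0.7796.
After N polarizers: T = 0.7796^(N−1). Require T < 0.16 ⇒ N−1 > ln(0.16)/ln(0.7796) = 7.36, so N−1 ≥ 8 and N = 9.
Check: N=9 gives T = 0.1364 < 0.16; N=8 gives T = 0.175.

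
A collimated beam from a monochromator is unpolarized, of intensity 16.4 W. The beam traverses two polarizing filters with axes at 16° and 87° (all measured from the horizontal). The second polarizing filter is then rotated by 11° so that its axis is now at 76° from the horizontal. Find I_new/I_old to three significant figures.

I_new/I_old ≈ 2.36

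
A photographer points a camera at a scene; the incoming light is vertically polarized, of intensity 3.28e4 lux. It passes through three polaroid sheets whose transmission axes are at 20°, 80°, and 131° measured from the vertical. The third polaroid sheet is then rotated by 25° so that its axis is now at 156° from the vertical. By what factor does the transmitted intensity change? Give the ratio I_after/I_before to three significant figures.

I_new/I_old ≈ 0.148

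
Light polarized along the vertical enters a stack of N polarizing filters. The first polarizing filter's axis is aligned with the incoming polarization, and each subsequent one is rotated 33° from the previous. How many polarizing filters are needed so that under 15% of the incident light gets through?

N = 7

First polarizer is aligned with the polarization: full transmission.
Each further stage multiplies by cos²(33°) = 0.7034.
After N polarizers: T = 0.7034^(N−1). Require T < 0.15 ⇒ N−1 > ln(0.15)/ln(0.7034) = 5.39, so N−1 ≥ 6 and N = 7.
Check: N=7 gives T = 0.1211 < 0.15; N=6 gives T = 0.1722.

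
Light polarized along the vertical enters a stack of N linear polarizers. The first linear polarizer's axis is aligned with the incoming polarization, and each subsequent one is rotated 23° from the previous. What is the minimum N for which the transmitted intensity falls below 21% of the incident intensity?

First polarizer is aligned with the polarization: full transmission.
Each further stage multiplies by cos²(23°) = 0.8473.
After N polarizers: T = 0.8473^(N−1). Require T < 0.21 ⇒ N−1 > ln(0.21)/ln(0.8473) = 9.42, so N−1 ≥ 10 and N = 11.
Check: N=11 gives T = 0.1908 < 0.21; N=10 gives T = 0.2251.

N = 11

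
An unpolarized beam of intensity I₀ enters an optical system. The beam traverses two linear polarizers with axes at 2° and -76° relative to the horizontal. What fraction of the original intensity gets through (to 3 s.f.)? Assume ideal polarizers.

≈ 0.0216 I₀

Unpolarized light through the first polarizer → I₁ = ½ I₀, now polarized at 2°.
I₂ = I₁ cos²(-76° − 2°) = 0.5 I₀ · cos²(78°) = 0.02161 I₀.
Transmitted fraction = 0.02161.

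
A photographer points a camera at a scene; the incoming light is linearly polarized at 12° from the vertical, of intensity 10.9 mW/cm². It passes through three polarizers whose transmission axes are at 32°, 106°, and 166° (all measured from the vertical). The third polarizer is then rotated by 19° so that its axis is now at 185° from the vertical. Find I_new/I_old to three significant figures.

I_new/I_old ≈ 0.146

Before rotation:
I₁ = I₀ cos²(32° − 12°) = I₀ cos²(20°) = 0.883 I₀.
I₂ = I₁ cos²(106° − 32°) = 0.883 I₀ · cos²(74°) = 0.06709 I₀.
I₃ = I₂ cos²(166° − 106°) = 0.06709 I₀ · cos²(60°) = 0.01677 I₀.
After rotation:
I₁ = I₀ cos²(32° − 12°) = I₀ cos²(20°) = 0.883 I₀.
I₂ = I₁ cos²(106° − 32°) = 0.883 I₀ · cos²(74°) = 0.06709 I₀.
I₃ = I₂ cos²(185° − 106°) = 0.06709 I₀ · cos²(79°) = 0.002443 I₀.
Ratio = 0.002443 / 0.01677 = 0.1456.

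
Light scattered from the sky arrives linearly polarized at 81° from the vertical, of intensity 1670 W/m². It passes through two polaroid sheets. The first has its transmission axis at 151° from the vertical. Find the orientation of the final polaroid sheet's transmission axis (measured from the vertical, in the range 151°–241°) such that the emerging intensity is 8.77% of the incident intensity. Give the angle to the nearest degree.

θ ≈ 181°

I₁ = I₀ cos²(151° − 81°) = I₀ cos²(70°) = 0.117 I₀.
Need I₂/I₀ = 0.0877, so cos²(θ − 151°) = 0.0877 / 0.117 = 0.7497.
θ − 151° = arccos(√0.7497) = 30.0°, giving θ ≈ 151 + 30.0 = 181.0°.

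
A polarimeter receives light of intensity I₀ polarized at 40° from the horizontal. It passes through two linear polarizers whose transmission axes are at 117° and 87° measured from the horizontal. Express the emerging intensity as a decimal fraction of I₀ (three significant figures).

≈ 0.0380 I₀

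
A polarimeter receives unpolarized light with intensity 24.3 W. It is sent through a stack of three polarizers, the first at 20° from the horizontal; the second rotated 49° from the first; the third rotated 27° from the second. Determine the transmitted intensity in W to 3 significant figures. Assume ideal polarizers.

I ≈ 4.15 W

Unpolarized light through the first polarizer → I₁ = 24.3 W/2 = 12.15 W, polarized at 20°.
I₂ = I₁ · cos²(49°) = 12.15 · 0.4304 = 5.23 W.
I₃ = I₂ · cos²(27°) = 5.23 · 0.7939 = 4.152 W.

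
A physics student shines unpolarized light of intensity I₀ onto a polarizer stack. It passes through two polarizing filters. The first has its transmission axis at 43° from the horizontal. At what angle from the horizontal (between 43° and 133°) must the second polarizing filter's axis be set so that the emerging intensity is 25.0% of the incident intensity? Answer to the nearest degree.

θ ≈ 88°

Unpolarized light through the first polarizer → I₁ = ½ I₀, now polarized at 43°.
Need I₂/I₀ = 0.25, so cos²(θ − 43°) = 0.25 / 0.5 = 0.5.
θ − 43° = arccos(√0.5) = 45.0°, giving θ ≈ 43 + 45.0 = 88.0°.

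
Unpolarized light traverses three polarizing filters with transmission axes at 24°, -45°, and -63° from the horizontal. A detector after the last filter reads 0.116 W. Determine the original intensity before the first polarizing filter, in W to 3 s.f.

I₀ ≈ 2.00 W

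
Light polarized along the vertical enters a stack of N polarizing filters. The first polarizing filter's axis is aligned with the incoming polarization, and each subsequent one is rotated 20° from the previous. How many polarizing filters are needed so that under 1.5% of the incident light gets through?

N = 35

First polarizer is aligned with the polarization: full transmission.
Each further stage multiplies by cos²(20°) = 0.883.
After N polarizers: T = 0.883^(N−1). Require T < 0.015 ⇒ N−1 > ln(0.015)/ln(0.883) = 33.76, so N−1 ≥ 34 and N = 35.
Check: N=35 gives T = 0.01456 < 0.015; N=34 gives T = 0.01648.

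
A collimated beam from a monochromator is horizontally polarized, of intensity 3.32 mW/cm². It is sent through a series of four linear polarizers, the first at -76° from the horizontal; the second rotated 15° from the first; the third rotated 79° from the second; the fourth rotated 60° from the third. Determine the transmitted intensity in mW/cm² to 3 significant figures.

I ≈ 0.00165 mW/cm²

I₁ = 3.32 mW/cm² · cos²(76°) = 0.1943 mW/cm².
I₂ = I₁ · cos²(15°) = 0.1943 · 0.933 = 0.1813 mW/cm².
I₃ = I₂ · cos²(79°) = 0.1813 · 0.03641 = 0.0066 mW/cm².
I₄ = I₃ · cos²(60°) = 0.0066 · 0.25 = 0.00165 mW/cm².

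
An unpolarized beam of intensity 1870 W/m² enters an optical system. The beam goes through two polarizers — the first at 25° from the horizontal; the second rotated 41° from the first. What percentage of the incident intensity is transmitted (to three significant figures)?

≈ 28.5%

Unpolarized light through the first polarizer → I₁ = 1870 W/m²/2 = 935 W/m², polarized at 25°.
I₂ = I₁ · cos²(41°) = 935 · 0.5696 = 532.6 W/m².
That is 28.48% of the incident intensity.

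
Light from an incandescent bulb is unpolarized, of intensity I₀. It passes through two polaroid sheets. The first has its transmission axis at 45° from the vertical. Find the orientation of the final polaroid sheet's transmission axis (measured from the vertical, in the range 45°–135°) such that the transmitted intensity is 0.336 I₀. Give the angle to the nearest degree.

θ ≈ 80°

Unpolarized light through the first polarizer → I₁ = ½ I₀, now polarized at 45°.
Need I₂/I₀ = 0.336, so cos²(θ − 45°) = 0.336 / 0.5 = 0.672.
θ − 45° = arccos(√0.672) = 34.9°, giving θ ≈ 45 + 34.9 = 79.9°.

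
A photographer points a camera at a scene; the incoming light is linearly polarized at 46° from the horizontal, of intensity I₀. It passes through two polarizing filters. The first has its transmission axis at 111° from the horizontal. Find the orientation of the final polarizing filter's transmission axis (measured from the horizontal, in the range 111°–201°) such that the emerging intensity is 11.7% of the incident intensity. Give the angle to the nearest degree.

I₁ = I₀ cos²(111° − 46°) = I₀ cos²(65°) = 0.1786 I₀.
Need I₂/I₀ = 0.117, so cos²(θ − 111°) = 0.117 / 0.1786 = 0.6551.
θ − 111° = arccos(√0.6551) = 36.0°, giving θ ≈ 111 + 36.0 = 147.0°.

θ ≈ 147°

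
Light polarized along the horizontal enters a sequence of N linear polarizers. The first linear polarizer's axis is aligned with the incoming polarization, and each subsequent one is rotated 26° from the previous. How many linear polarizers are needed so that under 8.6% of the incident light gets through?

N = 13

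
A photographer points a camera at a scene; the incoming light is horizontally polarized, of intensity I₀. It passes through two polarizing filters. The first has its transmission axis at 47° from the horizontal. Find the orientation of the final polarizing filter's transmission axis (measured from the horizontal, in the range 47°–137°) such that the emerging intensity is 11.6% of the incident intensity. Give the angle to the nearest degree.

θ ≈ 107°

By Malus's law, I₁ = I₀ cos²(47° − 0°) = I₀ cos²(47°) = 0.4651 I₀.
Need I₂/I₀ = 0.116, so cos²(θ − 47°) = 0.116 / 0.4651 = 0.2494.
θ − 47° = arccos(√0.2494) = 60.0°, giving θ ≈ 47 + 60.0 = 107.0°.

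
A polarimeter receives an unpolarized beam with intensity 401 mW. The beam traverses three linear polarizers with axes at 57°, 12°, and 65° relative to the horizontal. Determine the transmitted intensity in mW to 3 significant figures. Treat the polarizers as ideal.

I ≈ 36.3 mW

Unpolarized light through the first polarizer → I₁ = 401 mW/2 = 200.5 mW, polarized at 57°.
I₂ = I₁ · cos²(45°) = 200.5 · 0.5 = 100.3 mW.
I₃ = I₂ · cos²(53°) = 100.3 · 0.3622 = 36.31 mW.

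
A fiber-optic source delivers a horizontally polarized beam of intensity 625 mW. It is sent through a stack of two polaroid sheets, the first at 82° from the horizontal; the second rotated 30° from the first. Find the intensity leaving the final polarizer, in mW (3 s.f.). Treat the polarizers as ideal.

I₁ = 625 mW · cos²(82°) = 12.11 mW.
I₂ = I₁ · cos²(30°) = 12.11 · 0.75 = 9.079 mW.

I ≈ 9.08 mW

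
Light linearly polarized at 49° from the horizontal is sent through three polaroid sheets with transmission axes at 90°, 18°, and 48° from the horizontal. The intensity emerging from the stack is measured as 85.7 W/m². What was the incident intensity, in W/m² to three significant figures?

I₀ ≈ 2100 W/m²

I₁ = I₀ cos²(90° − 49°) = I₀ cos²(41°) = 0.5696 I₀.
I₂ = I₁ cos²(18° − 90°) = 0.5696 I₀ · cos²(72°) = 0.05439 I₀.
I₃ = I₂ cos²(48° − 18°) = 0.05439 I₀ · cos²(30°) = 0.04079 I₀.
So 85.7 W/m² = 0.04079 I₀, giving I₀ = 85.7/0.04079 = 2101 W/m².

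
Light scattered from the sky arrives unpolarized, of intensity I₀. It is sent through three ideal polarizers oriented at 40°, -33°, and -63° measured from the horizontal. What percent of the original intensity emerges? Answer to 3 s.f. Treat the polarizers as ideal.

Unpolarized light through the first polarizer → I₁ = ½ I₀, now polarized at 40°.
I₂ = I₁ cos²(-33° − 40°) = 0.5 I₀ · cos²(73°) = 0.04274 I₀.
I₃ = I₂ cos²(-63° + 33°) = 0.04274 I₀ · cos²(30°) = 0.03206 I₀.
That is 3.206% of the incident intensity.

≈ 3.21%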